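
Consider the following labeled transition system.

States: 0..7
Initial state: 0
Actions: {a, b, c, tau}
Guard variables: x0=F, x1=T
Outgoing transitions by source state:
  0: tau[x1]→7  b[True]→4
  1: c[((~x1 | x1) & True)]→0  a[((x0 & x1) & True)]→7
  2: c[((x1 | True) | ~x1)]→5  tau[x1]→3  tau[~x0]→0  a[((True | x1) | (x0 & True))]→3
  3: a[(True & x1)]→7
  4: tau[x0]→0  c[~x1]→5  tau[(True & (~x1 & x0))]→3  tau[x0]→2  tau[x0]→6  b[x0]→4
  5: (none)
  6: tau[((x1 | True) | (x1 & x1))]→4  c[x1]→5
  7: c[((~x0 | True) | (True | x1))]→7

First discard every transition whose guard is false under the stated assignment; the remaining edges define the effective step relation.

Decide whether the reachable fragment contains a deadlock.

R = {0,4,7}
  0: b→4  tau→7  [2 exit(s)]
  4: ∅  [deadlock]
  7: c→7  [1 exit(s)]
trace reaching 4: b

Answer: DEADLOCK at state 4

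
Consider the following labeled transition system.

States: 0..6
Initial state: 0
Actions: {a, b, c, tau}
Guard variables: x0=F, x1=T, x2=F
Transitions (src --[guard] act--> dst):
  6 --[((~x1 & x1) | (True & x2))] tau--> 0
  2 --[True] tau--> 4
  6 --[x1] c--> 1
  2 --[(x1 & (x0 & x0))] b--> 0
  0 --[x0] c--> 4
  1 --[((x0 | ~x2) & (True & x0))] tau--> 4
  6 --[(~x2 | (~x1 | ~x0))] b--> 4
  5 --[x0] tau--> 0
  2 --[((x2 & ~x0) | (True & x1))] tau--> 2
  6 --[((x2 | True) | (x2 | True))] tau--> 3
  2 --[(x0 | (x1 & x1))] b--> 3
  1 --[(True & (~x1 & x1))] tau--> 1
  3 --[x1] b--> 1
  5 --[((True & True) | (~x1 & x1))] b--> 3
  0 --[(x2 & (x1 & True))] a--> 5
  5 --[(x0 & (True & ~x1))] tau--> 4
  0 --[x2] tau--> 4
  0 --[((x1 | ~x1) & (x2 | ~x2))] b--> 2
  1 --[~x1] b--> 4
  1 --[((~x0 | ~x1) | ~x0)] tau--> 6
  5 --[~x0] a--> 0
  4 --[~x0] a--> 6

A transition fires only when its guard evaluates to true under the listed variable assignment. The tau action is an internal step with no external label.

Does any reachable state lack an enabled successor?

Answer: DEADLOCK-FREE

Trace:
R = {0,1,2,3,4,6}
  0: b→2  [1 exit(s)]
  1: tau→6  [1 exit(s)]
  2: b→3  tau→2  tau→4  [3 exit(s)]
  3: b→1  [1 exit(s)]
  4: a→6  [1 exit(s)]
  6: b→4  c→1  tau→3  [3 exit(s)]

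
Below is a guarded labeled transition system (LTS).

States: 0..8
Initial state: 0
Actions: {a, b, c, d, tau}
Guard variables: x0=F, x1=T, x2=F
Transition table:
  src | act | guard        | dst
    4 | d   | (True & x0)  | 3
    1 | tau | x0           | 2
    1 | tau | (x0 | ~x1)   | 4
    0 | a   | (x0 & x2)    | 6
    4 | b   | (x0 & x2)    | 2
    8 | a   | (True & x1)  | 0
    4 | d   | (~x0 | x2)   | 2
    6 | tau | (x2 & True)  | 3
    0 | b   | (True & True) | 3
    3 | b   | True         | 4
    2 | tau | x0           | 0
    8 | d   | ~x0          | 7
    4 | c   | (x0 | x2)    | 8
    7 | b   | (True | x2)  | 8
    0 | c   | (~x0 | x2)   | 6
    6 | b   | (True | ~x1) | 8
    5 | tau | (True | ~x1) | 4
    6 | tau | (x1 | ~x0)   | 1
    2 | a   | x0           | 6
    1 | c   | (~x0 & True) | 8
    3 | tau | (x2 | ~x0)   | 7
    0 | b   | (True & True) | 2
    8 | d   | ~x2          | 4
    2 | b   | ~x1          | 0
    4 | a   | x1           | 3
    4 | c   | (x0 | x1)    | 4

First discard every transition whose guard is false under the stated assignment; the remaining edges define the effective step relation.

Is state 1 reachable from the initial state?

Guard filter leaves 16 enabled edge(s).
Layer 0: {0}
Layer 1: {2,3,6}  cumulative {0,2,3,6}
Layer 2: {1,4,7,8}  cumulative {0,1,2,3,4,6,7,8}
Reach set: {0,1,2,3,4,6,7,8}
witness 1: c·tau

Answer: REACHABLE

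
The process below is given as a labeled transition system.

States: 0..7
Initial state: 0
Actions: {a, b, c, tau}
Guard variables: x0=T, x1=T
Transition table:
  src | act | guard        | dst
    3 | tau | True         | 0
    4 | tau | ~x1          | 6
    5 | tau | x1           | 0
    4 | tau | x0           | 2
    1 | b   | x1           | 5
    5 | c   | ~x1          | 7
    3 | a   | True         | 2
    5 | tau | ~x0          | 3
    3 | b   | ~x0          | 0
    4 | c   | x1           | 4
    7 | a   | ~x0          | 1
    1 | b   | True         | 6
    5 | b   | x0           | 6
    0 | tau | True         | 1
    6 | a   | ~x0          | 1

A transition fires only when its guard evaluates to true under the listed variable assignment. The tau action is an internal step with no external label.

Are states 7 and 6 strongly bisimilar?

Answer: BISIMILAR

Trace:
Refine partition for ~:
  π0 = {{0,1,2,3,4,5,6,7}}
  π1 = {{0},{1},{2,6,7},{3},{4},{5}}
6 equivalence class(es) (converged in 2)
7∈{2,6,7}, 6∈{2,6,7}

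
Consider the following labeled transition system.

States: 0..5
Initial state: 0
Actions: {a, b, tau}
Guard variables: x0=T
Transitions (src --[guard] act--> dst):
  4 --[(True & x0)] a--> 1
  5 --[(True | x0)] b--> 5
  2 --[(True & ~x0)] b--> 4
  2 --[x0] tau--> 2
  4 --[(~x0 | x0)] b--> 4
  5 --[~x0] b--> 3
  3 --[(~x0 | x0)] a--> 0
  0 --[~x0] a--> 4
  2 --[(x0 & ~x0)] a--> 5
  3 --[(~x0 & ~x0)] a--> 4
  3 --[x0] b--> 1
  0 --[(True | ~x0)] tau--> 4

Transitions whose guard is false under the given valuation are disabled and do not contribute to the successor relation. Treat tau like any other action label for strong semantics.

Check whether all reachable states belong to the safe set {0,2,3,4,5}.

Inv-set: {0,2,3,4,5}
Reach set: {0,1,4}
  0: ✓
  1: ✗ unsafe
  4: ✓
witness against invariant: tau·a → 1

Answer: INVARIANT VIOLATED at state 1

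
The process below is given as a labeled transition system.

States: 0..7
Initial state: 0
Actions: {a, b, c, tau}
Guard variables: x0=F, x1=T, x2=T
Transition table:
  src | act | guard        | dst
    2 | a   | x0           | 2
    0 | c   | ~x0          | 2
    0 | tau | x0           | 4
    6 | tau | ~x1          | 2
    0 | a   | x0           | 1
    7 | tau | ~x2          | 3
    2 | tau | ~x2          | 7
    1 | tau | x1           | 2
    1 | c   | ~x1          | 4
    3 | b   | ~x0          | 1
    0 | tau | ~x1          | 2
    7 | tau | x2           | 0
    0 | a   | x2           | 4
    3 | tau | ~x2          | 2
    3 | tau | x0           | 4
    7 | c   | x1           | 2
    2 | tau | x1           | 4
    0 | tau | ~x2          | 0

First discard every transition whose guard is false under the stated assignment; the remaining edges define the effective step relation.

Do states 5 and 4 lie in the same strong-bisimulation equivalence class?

Answer: BISIMILAR

Working:
Refine partition for ~:
  P[0] = {{0,1,2,3,4,5,6,7}}
  P[1] = {{0},{1,2},{3},{4,5,6},{7}}
  P[2] = {{0},{1},{2},{3},{4,5,6},{7}}
Fixed point at round 3; 6 class(es).
[5]={4,5,6}  [4]={4,5,6}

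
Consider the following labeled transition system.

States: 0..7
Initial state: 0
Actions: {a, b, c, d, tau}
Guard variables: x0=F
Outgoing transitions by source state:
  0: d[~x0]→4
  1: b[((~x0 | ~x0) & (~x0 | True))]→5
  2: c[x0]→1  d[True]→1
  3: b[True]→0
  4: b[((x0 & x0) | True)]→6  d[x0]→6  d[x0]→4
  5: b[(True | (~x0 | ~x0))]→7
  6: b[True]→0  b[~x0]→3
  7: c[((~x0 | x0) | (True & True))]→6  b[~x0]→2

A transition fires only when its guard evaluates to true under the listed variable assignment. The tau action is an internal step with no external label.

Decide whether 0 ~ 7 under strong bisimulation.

Compute ~ classes (split until stable):
  round 0: {{0,1,2,3,4,5,6,7}}
  round 1: {{0,2},{1,3,4,5,6},{7}}
  round 2: {{0,2},{1,4},{3},{5},{6},{7}}
  round 3: {{0,2},{1},{3},{4},{5},{6},{7}}
  round 4: {{0},{1},{2},{3},{4},{5},{6},{7}}
8 equivalence class(es) (converged in 5)
0∈{0}, 7∈{7}

Answer: NOT BISIMILAR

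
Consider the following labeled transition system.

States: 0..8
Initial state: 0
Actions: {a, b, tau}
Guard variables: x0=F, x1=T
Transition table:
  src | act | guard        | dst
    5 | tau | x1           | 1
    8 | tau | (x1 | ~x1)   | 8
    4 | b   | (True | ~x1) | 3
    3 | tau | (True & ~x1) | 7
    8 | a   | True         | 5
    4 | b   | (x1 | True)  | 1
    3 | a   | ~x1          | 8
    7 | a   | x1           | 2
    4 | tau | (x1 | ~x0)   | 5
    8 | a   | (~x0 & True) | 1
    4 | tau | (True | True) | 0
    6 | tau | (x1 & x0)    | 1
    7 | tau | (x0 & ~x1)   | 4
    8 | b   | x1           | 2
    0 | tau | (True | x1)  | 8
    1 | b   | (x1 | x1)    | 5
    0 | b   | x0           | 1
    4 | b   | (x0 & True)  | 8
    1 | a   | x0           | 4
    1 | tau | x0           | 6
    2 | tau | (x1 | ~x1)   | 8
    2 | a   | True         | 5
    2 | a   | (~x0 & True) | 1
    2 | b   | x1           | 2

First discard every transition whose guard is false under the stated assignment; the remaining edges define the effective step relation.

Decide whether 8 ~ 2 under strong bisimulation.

Answer: BISIMILAR

Working:
Compute ~ classes (split until stable):
  P[0] = {{0,1,2,3,4,5,6,7,8}}
  P[1] = {{0,5},{1},{2,8},{3,6},{4},{7}}
  P[2] = {{0},{1},{2,8},{3,6},{4},{5},{7}}
stable after 3 split(s): 7 block(s)
class of 8: {2,8}; class of 2: {2,8}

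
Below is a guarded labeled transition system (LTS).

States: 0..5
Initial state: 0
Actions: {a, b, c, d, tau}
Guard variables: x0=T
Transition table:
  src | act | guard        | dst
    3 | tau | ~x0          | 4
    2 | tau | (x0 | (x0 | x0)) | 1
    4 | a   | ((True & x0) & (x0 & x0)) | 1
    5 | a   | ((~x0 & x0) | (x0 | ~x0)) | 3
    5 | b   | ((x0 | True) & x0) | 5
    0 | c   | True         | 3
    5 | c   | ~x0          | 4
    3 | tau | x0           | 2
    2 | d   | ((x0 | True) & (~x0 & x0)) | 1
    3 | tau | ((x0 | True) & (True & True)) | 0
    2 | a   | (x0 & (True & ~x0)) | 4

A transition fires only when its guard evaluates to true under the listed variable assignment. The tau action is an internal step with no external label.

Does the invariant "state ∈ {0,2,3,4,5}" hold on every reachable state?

Allowed set {0,2,3,4,5}
Reach set: {0,1,2,3}
  0: safe
  1: ✗ unsafe
  2: safe
  3: safe
counterexample path to 1: c·tau·tau

Answer: INVARIANT VIOLATED at state 1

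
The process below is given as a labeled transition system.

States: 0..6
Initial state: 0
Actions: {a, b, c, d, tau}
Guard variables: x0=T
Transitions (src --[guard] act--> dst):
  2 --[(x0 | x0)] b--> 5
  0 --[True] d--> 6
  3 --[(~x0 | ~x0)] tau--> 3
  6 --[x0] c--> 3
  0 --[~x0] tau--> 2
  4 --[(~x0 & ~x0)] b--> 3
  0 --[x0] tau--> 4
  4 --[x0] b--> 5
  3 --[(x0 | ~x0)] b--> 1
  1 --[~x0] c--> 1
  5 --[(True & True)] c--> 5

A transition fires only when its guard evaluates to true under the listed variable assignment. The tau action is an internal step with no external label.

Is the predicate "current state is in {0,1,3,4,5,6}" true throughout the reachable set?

Inv-set: {0,1,3,4,5,6}
Reachable = {0,1,3,4,5,6}
  0: ok
  1: ok
  3: ok
  4: ok
  5: ok
  6: ok

Answer: INVARIANT HOLDS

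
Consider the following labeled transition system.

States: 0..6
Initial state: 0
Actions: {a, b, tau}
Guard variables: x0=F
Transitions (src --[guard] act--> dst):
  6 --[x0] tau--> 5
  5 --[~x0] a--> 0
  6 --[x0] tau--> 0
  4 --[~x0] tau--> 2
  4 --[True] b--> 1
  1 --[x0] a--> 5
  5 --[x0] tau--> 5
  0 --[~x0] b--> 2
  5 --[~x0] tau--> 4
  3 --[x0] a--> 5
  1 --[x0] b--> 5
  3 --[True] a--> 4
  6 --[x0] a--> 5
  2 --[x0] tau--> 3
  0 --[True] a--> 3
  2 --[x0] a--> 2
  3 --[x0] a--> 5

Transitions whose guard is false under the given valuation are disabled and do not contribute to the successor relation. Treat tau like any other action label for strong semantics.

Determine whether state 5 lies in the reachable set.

Answer: UNREACHABLE

Analysis:
7 transition(s) survive guard evaluation.
depth 0: {0}
depth 1: {2,3}  cumulative {0,2,3}
depth 2: {4}  cumulative {0,2,3,4}
depth 3: {1}  cumulative {0,1,2,3,4}
Reach set: {0,1,2,3,4}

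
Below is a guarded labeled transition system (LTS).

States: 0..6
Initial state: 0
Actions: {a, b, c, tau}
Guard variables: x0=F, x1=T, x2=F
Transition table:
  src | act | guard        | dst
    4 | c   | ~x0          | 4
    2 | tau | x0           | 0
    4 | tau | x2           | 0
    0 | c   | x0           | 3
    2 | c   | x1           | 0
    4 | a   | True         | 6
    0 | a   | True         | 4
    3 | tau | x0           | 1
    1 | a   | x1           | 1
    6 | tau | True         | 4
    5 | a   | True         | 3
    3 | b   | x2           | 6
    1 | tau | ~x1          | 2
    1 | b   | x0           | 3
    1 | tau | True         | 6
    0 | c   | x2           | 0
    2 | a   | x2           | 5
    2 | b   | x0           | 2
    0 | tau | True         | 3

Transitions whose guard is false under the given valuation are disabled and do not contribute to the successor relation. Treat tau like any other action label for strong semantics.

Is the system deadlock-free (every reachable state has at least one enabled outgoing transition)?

Reachable = {0,3,4,6}
  0: a→4  tau→3  [deg 2]
  3: ∅  [STUCK]
  4: a→6  c→4  [deg 2]
  6: tau→4  [deg 1]
trace reaching 3: tau

Answer: DEADLOCK at state 3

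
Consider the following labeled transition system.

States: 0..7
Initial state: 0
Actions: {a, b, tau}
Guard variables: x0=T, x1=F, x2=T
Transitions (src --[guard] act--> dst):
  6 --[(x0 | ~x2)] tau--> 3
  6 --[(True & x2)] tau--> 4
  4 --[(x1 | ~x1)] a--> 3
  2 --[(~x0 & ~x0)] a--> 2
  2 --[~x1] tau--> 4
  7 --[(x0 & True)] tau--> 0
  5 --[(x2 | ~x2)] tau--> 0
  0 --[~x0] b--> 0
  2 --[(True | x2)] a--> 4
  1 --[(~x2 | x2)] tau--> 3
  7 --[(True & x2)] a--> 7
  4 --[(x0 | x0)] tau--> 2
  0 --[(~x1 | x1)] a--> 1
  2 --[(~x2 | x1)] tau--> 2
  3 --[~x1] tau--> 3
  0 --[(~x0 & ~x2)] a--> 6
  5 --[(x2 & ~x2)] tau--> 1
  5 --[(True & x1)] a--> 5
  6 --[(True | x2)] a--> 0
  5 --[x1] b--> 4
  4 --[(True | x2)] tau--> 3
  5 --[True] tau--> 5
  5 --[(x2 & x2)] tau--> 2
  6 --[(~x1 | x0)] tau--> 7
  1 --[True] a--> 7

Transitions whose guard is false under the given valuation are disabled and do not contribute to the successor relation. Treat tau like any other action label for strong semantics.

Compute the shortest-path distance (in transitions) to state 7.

Answer: 2

Trace:
BFS to 7:
  L0 = {0}
  L1 = {1}
  L2 = {3,7}
7 enters at depth 2; path a·a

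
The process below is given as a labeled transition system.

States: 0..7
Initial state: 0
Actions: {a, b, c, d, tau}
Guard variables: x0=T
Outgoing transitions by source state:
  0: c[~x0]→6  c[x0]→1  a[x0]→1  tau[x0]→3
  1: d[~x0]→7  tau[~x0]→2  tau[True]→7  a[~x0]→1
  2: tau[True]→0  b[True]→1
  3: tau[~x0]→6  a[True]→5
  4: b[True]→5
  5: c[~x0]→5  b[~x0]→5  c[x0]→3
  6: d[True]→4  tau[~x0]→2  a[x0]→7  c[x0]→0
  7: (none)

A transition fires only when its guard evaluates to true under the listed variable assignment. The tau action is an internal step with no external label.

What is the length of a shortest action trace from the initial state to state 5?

Layered search for 5:
  depth 0: {0}
  depth 1: {1,3}
  depth 2: {5,7}
depth(5)=2, e.g. tau·a

Answer: 2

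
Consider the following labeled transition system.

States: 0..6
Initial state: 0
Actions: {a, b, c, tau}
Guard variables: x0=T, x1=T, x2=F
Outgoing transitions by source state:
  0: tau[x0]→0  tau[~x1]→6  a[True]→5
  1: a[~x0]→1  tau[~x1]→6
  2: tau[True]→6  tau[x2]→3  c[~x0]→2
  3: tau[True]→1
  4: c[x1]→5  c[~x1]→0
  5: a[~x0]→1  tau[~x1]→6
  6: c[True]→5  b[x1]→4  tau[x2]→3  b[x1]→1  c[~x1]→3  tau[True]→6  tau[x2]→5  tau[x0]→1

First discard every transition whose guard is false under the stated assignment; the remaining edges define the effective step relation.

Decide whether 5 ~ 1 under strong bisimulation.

Answer: BISIMILAR

Analysis:
Bisimulation quotient by refinement:
  π0 = {{0,1,2,3,4,5,6}}
  π1 = {{0},{1,5},{2,3},{4},{6}}
  π2 = {{0},{1,5},{2},{3},{4},{6}}
Fixed point at round 3; 6 class(es).
class of 5: {1,5}; class of 1: {1,5}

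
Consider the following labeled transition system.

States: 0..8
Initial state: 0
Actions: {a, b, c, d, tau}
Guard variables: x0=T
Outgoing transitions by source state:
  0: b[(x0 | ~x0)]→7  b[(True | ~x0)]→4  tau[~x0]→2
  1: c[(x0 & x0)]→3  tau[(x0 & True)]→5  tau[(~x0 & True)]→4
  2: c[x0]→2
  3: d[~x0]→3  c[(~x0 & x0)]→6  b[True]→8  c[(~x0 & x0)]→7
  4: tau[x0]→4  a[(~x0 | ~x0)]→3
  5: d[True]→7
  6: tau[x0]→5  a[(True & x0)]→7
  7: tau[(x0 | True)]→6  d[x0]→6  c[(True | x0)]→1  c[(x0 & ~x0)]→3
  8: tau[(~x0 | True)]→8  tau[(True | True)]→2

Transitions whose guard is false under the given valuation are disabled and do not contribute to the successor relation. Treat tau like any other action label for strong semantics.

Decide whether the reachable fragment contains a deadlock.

Reach set: {0,1,2,3,4,5,6,7,8}
  0: b→4  b→7  [2 exit(s)]
  1: c→3  tau→5  [2 exit(s)]
  2: c→2  [1 exit(s)]
  3: b→8  [1 exit(s)]
  4: tau→4  [1 exit(s)]
  5: d→7  [1 exit(s)]
  6: a→7  tau→5  [2 exit(s)]
  7: c→1  d→6  tau→6  [3 exit(s)]
  8: tau→2  tau→8  [2 exit(s)]

Answer: DEADLOCK-FREE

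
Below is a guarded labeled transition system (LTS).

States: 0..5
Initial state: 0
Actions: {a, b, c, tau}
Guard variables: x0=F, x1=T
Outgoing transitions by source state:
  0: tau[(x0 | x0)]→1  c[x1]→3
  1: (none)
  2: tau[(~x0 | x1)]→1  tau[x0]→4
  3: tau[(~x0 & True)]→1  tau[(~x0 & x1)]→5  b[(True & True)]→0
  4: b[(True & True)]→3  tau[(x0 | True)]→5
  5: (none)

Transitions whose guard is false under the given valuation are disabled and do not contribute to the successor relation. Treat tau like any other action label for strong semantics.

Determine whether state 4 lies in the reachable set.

Answer: UNREACHABLE

Working:
Guard filter leaves 7 enabled edge(s).
depth 0: {0}
depth 1: {3}  now seen {0,3}
depth 2: {1,5}  now seen {0,1,3,5}
Reach set: {0,1,3,5}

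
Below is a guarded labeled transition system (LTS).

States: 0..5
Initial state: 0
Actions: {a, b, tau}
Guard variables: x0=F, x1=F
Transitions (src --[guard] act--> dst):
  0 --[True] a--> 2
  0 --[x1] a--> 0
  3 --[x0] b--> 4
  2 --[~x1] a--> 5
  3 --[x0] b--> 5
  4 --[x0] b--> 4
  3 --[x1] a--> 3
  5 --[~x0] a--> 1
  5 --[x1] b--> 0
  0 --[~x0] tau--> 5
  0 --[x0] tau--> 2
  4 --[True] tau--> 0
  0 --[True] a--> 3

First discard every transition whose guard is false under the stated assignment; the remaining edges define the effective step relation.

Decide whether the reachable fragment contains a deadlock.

Answer: DEADLOCK at state 1

Working:
R = {0,1,2,3,5}
  0: a→2  a→3  tau→5  [3 out]
  1: ∅  [deadlock]
  2: a→5  [1 out]
  3: ∅  [deadlock]
  5: a→1  [1 out]
witness 1: tau·a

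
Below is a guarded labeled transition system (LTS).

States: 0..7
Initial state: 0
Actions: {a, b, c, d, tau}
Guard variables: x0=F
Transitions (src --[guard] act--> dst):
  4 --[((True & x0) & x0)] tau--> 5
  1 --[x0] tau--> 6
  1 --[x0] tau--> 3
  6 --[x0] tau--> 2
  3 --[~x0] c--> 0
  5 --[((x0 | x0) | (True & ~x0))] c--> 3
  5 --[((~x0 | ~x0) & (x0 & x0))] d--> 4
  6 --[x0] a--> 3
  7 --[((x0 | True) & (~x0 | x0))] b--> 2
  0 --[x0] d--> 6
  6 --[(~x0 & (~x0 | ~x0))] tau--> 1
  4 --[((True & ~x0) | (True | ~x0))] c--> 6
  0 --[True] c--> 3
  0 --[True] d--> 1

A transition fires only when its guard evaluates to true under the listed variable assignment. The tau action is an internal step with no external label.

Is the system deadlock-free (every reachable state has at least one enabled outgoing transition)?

Answer: DEADLOCK at state 1

Working:
Reachable = {0,1,3}
  0: c→3  d→1  [deg 2]
  1: ∅  [deadlock]
  3: c→0  [deg 1]
Path to 1: d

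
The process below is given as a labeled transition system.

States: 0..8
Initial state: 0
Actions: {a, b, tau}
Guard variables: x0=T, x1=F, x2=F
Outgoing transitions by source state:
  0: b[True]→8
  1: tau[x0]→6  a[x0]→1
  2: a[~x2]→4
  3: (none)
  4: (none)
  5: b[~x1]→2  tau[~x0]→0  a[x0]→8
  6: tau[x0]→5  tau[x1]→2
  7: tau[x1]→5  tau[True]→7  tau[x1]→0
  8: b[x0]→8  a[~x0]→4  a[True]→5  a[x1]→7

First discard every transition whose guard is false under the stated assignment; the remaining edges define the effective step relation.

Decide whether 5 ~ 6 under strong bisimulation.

Answer: NOT BISIMILAR

Working:
Bisimulation quotient by refinement:
  π0 = {{0,1,2,3,4,5,6,7,8}}
  π1 = {{0},{1},{2},{3,4},{5,8},{6,7}}
  π2 = {{0},{1},{2},{3,4},{5},{6},{7},{8}}
8 equivalence class(es) (converged in 3)
[5]={5}  [6]={6}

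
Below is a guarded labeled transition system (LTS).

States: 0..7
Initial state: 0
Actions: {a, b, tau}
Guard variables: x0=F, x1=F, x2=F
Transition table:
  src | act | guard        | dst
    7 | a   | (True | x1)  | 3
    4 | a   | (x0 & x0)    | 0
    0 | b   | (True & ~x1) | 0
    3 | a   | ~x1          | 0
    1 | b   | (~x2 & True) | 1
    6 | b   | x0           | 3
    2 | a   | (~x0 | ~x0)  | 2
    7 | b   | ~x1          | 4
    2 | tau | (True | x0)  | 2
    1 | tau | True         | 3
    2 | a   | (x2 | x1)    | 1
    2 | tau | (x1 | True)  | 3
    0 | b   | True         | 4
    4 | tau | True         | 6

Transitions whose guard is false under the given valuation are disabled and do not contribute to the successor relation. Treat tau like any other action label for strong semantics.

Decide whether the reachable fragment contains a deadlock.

Answer: DEADLOCK at state 6

Trace:
Reachable = {0,4,6}
  0: b→0  b→4  [deg 2]
  4: tau→6  [deg 1]
  6: ∅  [deadlock]
witness 6: b·tau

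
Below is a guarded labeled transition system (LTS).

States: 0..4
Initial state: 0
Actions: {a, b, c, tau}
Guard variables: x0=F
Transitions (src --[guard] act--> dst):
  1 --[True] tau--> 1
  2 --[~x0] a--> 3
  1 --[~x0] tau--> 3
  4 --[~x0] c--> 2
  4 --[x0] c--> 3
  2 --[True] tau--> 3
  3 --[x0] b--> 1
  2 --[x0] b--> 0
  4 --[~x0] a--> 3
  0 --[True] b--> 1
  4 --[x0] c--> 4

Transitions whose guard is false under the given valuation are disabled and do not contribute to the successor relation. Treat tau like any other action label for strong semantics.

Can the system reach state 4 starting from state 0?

Answer: UNREACHABLE

Trace:
After dropping false guards: 7 live edges.
depth 0: {0}
depth 1: {1}  now seen {0,1}
depth 2: {3}  now seen {0,1,3}
Reachable = {0,1,3}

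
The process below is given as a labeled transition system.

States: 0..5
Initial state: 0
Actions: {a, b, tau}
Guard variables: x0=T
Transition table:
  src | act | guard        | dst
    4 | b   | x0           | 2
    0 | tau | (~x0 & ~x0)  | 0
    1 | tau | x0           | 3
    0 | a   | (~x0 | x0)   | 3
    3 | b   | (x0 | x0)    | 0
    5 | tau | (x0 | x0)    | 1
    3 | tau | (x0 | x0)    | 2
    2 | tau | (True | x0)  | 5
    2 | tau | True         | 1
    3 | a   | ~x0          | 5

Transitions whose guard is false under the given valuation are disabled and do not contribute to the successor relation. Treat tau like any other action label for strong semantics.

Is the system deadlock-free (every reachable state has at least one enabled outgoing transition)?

Answer: DEADLOCK-FREE

Trace:
R = {0,1,2,3,5}
  0: a→3  [deg 1]
  1: tau→3  [deg 1]
  2: tau→1  tau→5  [deg 2]
  3: b→0  tau→2  [deg 2]
  5: tau→1  [deg 1]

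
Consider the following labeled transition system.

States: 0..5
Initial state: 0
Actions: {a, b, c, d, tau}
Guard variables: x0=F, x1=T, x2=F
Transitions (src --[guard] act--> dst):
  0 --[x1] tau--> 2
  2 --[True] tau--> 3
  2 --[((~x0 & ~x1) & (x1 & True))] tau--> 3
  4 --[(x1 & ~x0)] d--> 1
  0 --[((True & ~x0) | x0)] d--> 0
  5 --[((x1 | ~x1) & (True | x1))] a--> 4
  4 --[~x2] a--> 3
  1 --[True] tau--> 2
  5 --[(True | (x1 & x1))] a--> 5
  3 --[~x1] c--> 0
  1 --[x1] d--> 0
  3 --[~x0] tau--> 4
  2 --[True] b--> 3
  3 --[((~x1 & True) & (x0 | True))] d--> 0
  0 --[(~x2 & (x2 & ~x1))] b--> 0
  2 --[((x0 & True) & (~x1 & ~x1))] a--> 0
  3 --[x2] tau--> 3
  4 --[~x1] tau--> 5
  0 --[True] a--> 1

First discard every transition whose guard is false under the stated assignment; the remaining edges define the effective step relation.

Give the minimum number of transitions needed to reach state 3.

Breadth-first toward 3:
  Layer 0: {0}
  Layer 1: {1,2}
  Layer 2: {3}
depth(3)=2, e.g. tau·b

Answer: 2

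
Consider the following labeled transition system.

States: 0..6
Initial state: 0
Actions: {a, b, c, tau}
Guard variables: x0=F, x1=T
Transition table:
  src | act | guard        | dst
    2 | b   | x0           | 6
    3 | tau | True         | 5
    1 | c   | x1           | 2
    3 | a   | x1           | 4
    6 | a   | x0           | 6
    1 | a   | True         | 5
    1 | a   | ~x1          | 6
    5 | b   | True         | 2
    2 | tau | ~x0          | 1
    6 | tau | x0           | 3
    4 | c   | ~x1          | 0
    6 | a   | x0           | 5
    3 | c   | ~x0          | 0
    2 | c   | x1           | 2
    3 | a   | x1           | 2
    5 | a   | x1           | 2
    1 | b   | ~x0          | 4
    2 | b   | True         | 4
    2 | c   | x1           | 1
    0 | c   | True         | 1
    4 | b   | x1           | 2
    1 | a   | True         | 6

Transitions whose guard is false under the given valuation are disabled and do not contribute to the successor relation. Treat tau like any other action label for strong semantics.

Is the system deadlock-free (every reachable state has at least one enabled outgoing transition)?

Reachable = {0,1,2,4,5,6}
  0: c→1  [1 out]
  1: a→5  a→6  b→4  c→2  [4 out]
  2: b→4  c→1  c→2  tau→1  [4 out]
  4: b→2  [1 out]
  5: a→2  b→2  [2 out]
  6: ∅  [no exit]
Path to 6: c·a

Answer: DEADLOCK at state 6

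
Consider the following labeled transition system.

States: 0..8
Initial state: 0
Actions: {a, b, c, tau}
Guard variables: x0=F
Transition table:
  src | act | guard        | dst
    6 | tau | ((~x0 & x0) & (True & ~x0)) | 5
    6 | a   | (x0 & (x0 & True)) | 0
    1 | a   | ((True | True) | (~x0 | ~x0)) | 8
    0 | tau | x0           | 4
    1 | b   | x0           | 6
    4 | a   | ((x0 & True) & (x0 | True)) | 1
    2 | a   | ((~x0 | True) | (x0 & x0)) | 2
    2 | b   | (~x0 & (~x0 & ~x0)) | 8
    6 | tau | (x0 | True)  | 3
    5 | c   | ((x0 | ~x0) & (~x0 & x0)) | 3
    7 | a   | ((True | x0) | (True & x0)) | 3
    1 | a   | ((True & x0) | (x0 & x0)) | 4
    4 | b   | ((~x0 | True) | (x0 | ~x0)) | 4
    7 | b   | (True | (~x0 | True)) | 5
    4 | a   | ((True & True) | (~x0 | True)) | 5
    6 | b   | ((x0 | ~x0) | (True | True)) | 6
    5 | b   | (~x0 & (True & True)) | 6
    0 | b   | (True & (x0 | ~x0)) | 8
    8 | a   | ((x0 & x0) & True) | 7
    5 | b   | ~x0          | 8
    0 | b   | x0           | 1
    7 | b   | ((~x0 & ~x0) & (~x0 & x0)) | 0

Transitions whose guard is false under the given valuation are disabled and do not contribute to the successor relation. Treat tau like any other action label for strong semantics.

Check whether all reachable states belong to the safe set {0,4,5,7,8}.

Answer: INVARIANT HOLDS

Trace:
Safe = {0,4,5,7,8}
Reachable = {0,8}
  0: ok
  8: ok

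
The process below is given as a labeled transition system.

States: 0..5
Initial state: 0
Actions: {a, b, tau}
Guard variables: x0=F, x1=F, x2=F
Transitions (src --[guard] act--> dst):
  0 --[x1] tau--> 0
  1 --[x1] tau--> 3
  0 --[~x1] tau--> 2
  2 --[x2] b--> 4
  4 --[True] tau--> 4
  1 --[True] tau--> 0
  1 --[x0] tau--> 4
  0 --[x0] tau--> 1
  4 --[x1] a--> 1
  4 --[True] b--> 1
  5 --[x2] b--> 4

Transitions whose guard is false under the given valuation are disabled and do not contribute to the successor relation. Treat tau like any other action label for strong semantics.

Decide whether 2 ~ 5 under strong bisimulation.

Answer: BISIMILAR

Trace:
Bisimulation quotient by refinement:
  round 0: {{0,1,2,3,4,5}}
  round 1: {{0,1},{2,3,5},{4}}
  round 2: {{0},{1},{2,3,5},{4}}
Fixed point at round 3; 4 class(es).
[2]={2,3,5}  [5]={2,3,5}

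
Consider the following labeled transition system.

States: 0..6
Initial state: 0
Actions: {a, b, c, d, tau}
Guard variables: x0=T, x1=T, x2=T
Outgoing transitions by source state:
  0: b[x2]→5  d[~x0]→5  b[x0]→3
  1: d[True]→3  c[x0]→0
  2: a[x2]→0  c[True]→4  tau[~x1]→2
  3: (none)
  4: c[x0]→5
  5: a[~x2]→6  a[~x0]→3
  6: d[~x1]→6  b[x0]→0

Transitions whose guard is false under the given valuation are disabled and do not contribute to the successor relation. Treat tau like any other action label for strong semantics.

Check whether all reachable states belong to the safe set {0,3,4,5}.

Answer: INVARIANT HOLDS

Working:
Inv-set: {0,3,4,5}
Reachable = {0,3,5}
  0: ✓
  3: ✓
  5: ✓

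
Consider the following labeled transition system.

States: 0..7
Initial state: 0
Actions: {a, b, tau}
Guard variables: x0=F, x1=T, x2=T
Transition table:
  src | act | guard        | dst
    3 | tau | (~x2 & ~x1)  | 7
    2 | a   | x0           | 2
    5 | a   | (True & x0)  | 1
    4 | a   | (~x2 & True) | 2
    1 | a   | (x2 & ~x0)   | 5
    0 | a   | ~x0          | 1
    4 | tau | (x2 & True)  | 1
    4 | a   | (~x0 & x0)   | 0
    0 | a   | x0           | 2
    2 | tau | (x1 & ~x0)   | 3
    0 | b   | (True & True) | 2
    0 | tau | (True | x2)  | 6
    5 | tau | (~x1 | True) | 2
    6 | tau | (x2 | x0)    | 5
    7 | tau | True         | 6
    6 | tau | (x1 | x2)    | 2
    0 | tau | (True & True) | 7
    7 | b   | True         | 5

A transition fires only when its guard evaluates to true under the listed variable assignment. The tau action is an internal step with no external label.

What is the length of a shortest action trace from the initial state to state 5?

Answer: 2

Analysis:
BFS to 5:
  Layer 0: {0}
  Layer 1: {1,2,6,7}
  Layer 2: {3,5}
depth(5)=2, e.g. a·a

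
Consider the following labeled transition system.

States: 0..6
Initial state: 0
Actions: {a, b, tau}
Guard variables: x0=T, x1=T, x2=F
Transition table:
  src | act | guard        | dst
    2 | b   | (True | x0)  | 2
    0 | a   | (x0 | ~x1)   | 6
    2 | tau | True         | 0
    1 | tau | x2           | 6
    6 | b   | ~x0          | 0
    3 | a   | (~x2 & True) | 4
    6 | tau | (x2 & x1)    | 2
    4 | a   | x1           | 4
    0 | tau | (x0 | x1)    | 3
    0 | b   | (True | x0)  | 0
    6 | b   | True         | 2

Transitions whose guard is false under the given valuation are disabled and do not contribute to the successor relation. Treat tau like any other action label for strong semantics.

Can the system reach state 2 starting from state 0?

8 transition(s) survive guard evaluation.
depth 0: {0}
depth 1: {3,6}  now seen {0,3,6}
depth 2: {2,4}  now seen {0,2,3,4,6}
Reach set: {0,2,3,4,6}
Path to 2: a·b

Answer: REACHABLE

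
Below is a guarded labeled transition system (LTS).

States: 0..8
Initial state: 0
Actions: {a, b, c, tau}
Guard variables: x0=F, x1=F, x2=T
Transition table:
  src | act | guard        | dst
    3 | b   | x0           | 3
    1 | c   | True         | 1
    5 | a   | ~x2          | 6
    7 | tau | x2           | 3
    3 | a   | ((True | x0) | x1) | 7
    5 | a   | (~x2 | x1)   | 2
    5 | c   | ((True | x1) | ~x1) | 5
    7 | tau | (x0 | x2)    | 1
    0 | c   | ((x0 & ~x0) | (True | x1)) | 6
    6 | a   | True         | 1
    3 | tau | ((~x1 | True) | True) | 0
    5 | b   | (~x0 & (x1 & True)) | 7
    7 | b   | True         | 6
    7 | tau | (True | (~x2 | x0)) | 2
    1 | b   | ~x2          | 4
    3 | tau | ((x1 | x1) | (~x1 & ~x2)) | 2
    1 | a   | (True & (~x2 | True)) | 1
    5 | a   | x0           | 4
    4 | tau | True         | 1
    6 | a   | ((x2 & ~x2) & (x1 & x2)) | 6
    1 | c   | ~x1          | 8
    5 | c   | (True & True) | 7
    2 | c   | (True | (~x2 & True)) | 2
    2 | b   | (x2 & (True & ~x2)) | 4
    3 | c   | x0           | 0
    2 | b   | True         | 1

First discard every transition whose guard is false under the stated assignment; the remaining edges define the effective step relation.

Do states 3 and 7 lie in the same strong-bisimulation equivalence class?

Refine partition for ~:
  P[0] = {{0,1,2,3,4,5,6,7,8}}
  P[1] = {{0,5},{1},{2},{3},{4},{6},{7},{8}}
  P[2] = {{0},{1},{2},{3},{4},{5},{6},{7},{8}}
stable after 3 split(s): 9 block(s)
3∈{3}, 7∈{7}

Answer: NOT BISIMILAR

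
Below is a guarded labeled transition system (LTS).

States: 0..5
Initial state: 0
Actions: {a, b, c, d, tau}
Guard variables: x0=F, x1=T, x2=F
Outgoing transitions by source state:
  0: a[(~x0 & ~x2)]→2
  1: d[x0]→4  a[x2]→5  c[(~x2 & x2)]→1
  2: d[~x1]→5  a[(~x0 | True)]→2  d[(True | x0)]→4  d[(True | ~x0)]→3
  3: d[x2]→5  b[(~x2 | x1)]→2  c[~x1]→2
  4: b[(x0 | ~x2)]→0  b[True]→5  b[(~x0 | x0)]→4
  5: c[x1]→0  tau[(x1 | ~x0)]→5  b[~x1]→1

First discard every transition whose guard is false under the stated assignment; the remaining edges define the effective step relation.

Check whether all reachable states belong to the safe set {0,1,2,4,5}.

Answer: INVARIANT VIOLATED at state 3

Analysis:
Allowed set {0,1,2,4,5}
R = {0,2,3,4,5}
  0: ok
  2: ok
  3: outside
  4: ok
  5: ok
reach 3 via a·d — violates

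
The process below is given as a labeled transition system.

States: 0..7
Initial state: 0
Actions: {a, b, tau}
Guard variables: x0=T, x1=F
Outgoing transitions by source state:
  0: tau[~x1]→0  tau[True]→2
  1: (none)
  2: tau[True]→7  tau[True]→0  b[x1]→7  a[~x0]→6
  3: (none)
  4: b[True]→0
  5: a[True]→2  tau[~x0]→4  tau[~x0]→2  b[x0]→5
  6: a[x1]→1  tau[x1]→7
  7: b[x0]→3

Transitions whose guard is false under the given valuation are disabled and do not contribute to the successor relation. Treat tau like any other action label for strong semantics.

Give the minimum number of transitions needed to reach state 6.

BFS to 6:
  Layer 0: {0}
  Layer 1: {2}
  Layer 2: {7}
  Layer 3: {3}
6 never appears.

Answer: UNREACHABLE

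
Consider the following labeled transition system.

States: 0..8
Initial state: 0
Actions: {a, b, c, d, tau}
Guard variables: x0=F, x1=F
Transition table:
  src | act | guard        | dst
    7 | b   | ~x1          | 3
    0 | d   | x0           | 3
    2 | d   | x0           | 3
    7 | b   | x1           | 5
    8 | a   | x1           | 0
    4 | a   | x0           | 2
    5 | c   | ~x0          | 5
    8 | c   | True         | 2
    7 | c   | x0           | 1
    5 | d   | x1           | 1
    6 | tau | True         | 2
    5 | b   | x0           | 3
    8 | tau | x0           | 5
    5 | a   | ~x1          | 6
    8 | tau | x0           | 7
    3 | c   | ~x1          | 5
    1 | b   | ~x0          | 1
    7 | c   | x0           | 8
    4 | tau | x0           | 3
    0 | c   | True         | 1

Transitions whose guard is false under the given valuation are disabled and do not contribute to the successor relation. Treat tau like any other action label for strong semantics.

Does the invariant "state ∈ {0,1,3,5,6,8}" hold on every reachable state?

Answer: INVARIANT HOLDS

Working:
Safe = {0,1,3,5,6,8}
Reachable = {0,1}
  0: ✓
  1: ✓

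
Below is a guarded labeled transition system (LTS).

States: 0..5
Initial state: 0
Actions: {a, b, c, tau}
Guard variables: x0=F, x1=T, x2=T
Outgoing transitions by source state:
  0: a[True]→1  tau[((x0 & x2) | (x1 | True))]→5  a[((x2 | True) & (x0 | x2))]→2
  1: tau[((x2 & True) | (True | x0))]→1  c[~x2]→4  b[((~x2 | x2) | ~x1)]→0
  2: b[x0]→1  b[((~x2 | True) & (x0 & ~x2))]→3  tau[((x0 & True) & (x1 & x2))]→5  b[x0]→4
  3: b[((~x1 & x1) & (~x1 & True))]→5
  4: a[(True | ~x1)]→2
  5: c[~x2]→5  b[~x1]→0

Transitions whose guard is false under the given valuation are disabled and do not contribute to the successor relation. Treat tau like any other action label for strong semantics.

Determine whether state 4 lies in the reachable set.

Answer: UNREACHABLE

Working:
6 transition(s) survive guard evaluation.
L0 = {0}
L1 = {1,2,5}  total {0,1,2,5}
R = {0,1,2,5}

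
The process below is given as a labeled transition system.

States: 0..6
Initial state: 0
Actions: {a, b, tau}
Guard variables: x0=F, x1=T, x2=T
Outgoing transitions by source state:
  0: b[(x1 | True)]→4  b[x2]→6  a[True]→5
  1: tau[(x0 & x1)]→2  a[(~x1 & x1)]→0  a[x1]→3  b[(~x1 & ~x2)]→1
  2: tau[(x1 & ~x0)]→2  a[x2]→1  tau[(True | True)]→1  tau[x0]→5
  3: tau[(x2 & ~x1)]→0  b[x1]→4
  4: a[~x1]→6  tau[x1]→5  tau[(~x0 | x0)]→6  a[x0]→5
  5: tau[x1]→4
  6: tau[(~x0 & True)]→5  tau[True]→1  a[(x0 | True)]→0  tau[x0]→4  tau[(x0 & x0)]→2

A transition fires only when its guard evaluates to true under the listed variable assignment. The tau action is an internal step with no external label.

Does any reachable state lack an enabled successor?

Answer: DEADLOCK-FREE

Analysis:
Reach set: {0,1,3,4,5,6}
  0: a→5  b→4  b→6  [3 exit(s)]
  1: a→3  [1 exit(s)]
  3: b→4  [1 exit(s)]
  4: tau→5  tau→6  [2 exit(s)]
  5: tau→4  [1 exit(s)]
  6: a→0  tau→1  tau→5  [3 exit(s)]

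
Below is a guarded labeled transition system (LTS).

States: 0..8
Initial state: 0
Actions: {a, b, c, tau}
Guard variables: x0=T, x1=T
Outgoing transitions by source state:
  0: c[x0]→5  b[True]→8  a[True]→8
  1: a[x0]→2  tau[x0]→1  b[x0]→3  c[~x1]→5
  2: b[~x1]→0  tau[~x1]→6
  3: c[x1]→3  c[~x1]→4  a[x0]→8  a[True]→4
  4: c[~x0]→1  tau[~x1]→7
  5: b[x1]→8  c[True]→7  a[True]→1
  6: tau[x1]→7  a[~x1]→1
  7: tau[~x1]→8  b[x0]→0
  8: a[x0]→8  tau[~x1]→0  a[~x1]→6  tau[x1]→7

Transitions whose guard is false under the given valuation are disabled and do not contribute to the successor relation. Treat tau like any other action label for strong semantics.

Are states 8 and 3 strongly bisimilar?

Refine partition for ~:
  π0 = {{0,1,2,3,4,5,6,7,8}}
  π1 = {{0,5},{1},{2,4},{3},{6},{7},{8}}
  π2 = {{0},{1},{2,4},{3},{5},{6},{7},{8}}
stable after 3 split(s): 8 block(s)
8∈{8}, 3∈{3}

Answer: NOT BISIMILAR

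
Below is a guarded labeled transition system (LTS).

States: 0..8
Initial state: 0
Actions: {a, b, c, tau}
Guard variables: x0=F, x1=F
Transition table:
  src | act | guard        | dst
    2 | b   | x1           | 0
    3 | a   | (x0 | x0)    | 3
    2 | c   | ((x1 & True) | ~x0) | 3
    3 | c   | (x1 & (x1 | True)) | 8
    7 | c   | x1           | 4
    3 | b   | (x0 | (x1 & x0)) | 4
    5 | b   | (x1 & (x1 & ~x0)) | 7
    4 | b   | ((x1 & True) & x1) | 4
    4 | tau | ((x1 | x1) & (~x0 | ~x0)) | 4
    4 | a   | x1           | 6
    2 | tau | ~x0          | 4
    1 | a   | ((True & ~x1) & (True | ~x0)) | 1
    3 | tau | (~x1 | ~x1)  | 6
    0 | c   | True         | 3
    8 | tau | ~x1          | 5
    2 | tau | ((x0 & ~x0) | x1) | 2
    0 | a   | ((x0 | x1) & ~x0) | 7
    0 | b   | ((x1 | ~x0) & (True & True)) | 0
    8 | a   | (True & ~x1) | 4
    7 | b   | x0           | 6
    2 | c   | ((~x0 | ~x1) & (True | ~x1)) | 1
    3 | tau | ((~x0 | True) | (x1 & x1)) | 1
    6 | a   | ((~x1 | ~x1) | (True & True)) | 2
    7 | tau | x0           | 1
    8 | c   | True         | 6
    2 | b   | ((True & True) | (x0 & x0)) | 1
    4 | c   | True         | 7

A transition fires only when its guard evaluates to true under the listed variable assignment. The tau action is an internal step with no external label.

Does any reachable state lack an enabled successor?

Answer: DEADLOCK at state 7

Trace:
Reach set: {0,1,2,3,4,6,7}
  0: b→0  c→3  [2 exit(s)]
  1: a→1  [1 exit(s)]
  2: b→1  c→1  c→3  tau→4  [4 exit(s)]
  3: tau→1  tau→6  [2 exit(s)]
  4: c→7  [1 exit(s)]
  6: a→2  [1 exit(s)]
  7: ∅  [deadlock]
Path to 7: c·tau·a·tau·c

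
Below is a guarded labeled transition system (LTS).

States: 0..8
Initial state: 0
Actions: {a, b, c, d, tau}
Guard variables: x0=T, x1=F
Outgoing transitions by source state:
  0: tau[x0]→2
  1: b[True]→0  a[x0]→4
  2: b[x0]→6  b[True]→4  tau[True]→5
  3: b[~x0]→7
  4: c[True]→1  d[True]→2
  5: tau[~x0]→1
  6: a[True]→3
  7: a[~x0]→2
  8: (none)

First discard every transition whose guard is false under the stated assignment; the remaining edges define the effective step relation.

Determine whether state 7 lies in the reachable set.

Answer: UNREACHABLE

Working:
9 transition(s) survive guard evaluation.
depth 0: {0}
depth 1: {2}  total {0,2}
depth 2: {4,5,6}  total {0,2,4,5,6}
depth 3: {1,3}  total {0,1,2,3,4,5,6}
Reach set: {0,1,2,3,4,5,6}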